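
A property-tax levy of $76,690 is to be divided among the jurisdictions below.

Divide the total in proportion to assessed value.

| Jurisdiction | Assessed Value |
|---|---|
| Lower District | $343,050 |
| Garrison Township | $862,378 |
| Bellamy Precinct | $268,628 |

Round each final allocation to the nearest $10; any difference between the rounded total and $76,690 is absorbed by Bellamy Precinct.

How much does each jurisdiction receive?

Sum of assessed value: 1,474,056.
Raw shares: Lower District 343,050/1,474,056 × $76,690 = 17,847.70; Garrison Township 862,378/1,474,056 × $76,690 = 44,866.52; Bellamy Precinct 268,628/1,474,056 × $76,690 = 13,975.78.
Rounded to nearest $10: Lower District $17,850; Garrison Township $44,870; Bellamy Precinct $13,980. Sum = $76,700.
Difference $76,690 − $76,700 = −$10 applied to Bellamy Precinct: Bellamy Precinct becomes $13,970.

Lower District: $17,850; Garrison Township: $44,870; Bellamy Precinct: $13,970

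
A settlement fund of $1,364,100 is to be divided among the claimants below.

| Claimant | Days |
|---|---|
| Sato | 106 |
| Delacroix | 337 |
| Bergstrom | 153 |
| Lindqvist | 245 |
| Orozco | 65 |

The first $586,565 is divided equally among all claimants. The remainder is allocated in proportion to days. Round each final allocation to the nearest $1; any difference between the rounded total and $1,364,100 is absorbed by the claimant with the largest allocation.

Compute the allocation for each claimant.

Sato: $208,283; Delacroix: $406,528; Bergstrom: $248,619; Lindqvist: $327,574; Orozco: $173,096

First tranche $586,565 split equally: $117,313 each.
Remainder $777,535 by days (total 906): Sato 90,969.88 → $90,970; Delacroix 289,215.56 → $289,216; Bergstrom 131,305.58 → $131,306; Lindqvist 210,260.57 → $210,261; Orozco 55,783.42 → $55,783.
Rounding difference −$1 on remainder applied to Delacroix.
Totals: Sato $117,313 + $90,970 = $208,283; Delacroix $117,313 + $289,215 = $406,528; Bergstrom $117,313 + $131,306 = $248,619; Lindqvist $117,313 + $210,261 = $327,574; Orozco $117,313 + $55,783 = $173,096.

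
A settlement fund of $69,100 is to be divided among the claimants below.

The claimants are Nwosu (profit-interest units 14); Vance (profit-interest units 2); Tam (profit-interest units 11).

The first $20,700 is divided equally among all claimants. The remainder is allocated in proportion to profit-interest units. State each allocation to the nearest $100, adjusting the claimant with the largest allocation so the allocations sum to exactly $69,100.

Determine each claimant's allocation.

$20,700 shared equally gives $6,900 per claimant.
Remainder $48,400 by profit-interest units (total 27): Nwosu 25,096.30 → $25,100; Vance 3,585.19 → $3,600; Tam 19,718.52 → $19,700.
Totals: Nwosu $6,900 + $25,100 = $32,000; Vance $6,900 + $3,600 = $10,500; Tam $6,900 + $19,700 = $26,600.

Nwosu: $32,000 · Vance: $10,500 · Tam: $26,600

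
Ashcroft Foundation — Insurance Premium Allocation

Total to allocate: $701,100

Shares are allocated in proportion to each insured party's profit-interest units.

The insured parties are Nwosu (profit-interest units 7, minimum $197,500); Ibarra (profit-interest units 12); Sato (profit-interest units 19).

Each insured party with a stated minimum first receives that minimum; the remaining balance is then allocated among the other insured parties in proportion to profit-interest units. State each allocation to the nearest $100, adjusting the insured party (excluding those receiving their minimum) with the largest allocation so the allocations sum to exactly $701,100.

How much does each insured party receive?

Nwosu: $197,500 · Ibarra: $194,900 · Sato: $308,700

Minimums first: Nwosu $197,500. Remaining pool $503,600.
Remaining pool split over remaining profit-interest units 31: Ibarra 194,941.94 → $194,900; Sato 308,658.06 → $308,700.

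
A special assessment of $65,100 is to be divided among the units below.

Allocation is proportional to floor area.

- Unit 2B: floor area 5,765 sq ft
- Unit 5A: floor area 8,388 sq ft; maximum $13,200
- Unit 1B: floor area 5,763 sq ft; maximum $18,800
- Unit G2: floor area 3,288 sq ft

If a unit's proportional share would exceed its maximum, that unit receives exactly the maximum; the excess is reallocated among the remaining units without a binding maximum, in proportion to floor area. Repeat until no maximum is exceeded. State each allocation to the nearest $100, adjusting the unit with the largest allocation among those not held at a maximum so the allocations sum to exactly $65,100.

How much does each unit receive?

Total floor area = 23,204.
Proportional shares (ignoring caps): Unit 2B 16,174.00; Unit 5A 23,532.96; Unit 1B 16,168.39; Unit G2 9,224.65.
Cap binds for Unit 5A ($13,200); balance $51,900 reallocated over remaining floor area 14,816.
Cap binds for Unit 1B ($18,800); balance $33,100 reallocated over remaining floor area 9,053.
Redistributed shares: Unit 2B 21,078.26 → $21,100; Unit G2 12,021.74 → $12,000.

Unit 2B: $21,100 · Unit 5A: $13,200 · Unit 1B: $18,800 · Unit G2: $12,000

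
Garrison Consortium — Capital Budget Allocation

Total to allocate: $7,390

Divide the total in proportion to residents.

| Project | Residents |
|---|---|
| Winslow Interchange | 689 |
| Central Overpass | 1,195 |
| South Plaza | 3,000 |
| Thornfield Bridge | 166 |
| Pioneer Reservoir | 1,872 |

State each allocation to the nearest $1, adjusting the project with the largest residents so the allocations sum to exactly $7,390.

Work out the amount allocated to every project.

Residents total: 6,922.
Proportional shares: Winslow Interchange 689/6,922 × $7,390 = 735.58; Central Overpass 1,195/6,922 × $7,390 = 1,275.79; South Plaza 3,000/6,922 × $7,390 = 3,202.83; Thornfield Bridge 166/6,922 × $7,390 = 177.22; Pioneer Reservoir 1,872/6,922 × $7,390 = 1,998.57.
After rounding ($1): Winslow Interchange $736; Central Overpass $1,276; South Plaza $3,203; Thornfield Bridge $177; Pioneer Reservoir $1,999. Sum = $7,391.
Difference $7,390 − $7,391 = −$1 applied to largest residents (South Plaza): South Plaza becomes $3,202.

Winslow Interchange: $736; Central Overpass: $1,276; South Plaza: $3,202; Thornfield Bridge: $177; Pioneer Reservoir: $1,999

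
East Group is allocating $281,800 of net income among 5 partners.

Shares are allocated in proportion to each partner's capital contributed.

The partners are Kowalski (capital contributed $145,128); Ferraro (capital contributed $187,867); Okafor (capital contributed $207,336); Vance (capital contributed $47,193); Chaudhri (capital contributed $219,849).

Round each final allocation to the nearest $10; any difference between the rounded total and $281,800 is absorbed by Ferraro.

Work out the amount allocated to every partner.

Kowalski: $50,650; Ferraro: $65,580; Okafor: $72,370; Vance: $16,470; Chaudhri: $76,730

Sum of capital contributed: 807,373.
Proportional shares: Kowalski 145,128/807,373 × $281,800 = 50,654.49; Ferraro 187,867/807,373 × $281,800 = 65,571.82; Okafor 207,336/807,373 × $281,800 = 72,367.15; Vance 47,193/807,373 × $281,800 = 16,471.92; Chaudhri 219,849/807,373 × $281,800 = 76,734.60.
Rounded to nearest $10: Kowalski $50,650; Ferraro $65,570; Okafor $72,370; Vance $16,470; Chaudhri $76,730. Sum = $281,790.
Difference $281,800 − $281,790 = +$10 applied to Ferraro: Ferraro becomes $65,580.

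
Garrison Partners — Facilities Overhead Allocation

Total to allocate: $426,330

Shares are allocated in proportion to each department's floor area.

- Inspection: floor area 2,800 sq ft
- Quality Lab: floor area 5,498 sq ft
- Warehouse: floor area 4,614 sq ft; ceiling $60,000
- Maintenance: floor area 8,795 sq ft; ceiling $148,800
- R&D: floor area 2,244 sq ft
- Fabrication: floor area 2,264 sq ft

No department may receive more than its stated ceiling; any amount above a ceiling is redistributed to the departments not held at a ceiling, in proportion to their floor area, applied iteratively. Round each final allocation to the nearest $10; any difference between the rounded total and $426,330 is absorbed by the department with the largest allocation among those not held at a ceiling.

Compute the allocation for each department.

Inspection: $47,560 · Quality Lab: $93,390 · Warehouse: $60,000 · Maintenance: $148,800 · R&D: $38,120 · Fabrication: $38,460

Sum of floor area: 26,215.
Proportional shares (ignoring caps): Inspection 45,535.91; Quality Lab 89,413.02; Warehouse 75,036.68; Maintenance 143,031.56; R&D 36,493.78; Fabrication 36,819.04.
Cap binds for Warehouse ($60,000); balance $366,330 reallocated over remaining floor area 21,601.
Cap binds for Maintenance ($148,800); balance $217,530 reallocated over remaining floor area 12,806.
Redistributed shares: Inspection 47,562.39 → $47,560; Quality Lab 93,392.16 → $93,390; R&D 38,117.86 → $38,120; Fabrication 38,457.59 → $38,460.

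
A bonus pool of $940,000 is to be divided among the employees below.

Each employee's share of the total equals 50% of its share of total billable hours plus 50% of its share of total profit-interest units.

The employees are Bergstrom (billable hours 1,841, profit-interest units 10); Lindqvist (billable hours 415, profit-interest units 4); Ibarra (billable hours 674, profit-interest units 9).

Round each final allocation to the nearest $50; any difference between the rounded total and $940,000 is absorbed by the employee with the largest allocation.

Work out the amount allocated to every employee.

Totals — billable hours 2,930, profit-interest units 23.
Composite weights (50% billable hours + 50% profit-interest units): Bergstrom 0.5316; Lindqvist 0.1578; Ibarra 0.3107.
Pro-rata amounts: Bergstrom 499,661.82; Lindqvist 148,309.10; Ibarra 292,029.08.
At nearest $50: Bergstrom $499,650; Lindqvist $148,300; Ibarra $292,050. Sum = $940,000.
Rounded total matches; no reconciliation needed.

Bergstrom: $499,650; Lindqvist: $148,300; Ibarra: $292,050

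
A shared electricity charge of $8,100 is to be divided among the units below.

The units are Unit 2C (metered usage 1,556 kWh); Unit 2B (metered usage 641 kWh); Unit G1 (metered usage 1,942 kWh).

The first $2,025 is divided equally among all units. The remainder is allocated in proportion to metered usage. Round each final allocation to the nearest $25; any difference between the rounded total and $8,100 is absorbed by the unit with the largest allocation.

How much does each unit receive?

Equal tier: $2,025 ÷ 3 = $675 apiece.
Remainder $6,075 by metered usage (total 4,139): Unit 2C 2,283.81 → $2,275; Unit 2B 940.83 → $950; Unit G1 2,850.36 → $2,850.
Totals: Unit 2C $675 + $2,275 = $2,950; Unit 2B $675 + $950 = $1,625; Unit G1 $675 + $2,850 = $3,525.

Unit 2C: $2,950 · Unit 2B: $1,625 · Unit G1: $3,525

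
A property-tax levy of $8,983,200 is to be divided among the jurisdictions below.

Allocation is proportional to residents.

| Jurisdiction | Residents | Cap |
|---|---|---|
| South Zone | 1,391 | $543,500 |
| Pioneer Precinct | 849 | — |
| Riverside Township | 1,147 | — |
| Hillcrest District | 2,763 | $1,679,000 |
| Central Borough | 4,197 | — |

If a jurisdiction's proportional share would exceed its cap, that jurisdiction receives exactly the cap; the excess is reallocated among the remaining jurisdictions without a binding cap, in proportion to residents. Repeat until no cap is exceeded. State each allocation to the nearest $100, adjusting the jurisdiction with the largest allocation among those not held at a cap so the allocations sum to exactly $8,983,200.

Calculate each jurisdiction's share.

Total residents = 10,347.
Pro-rata shares before constraints: South Zone 1,207,657.41; Pioneer Precinct 737,096.43; Riverside Township 995,818.15; Hillcrest District 2,398,819.14; Central Borough 3,643,808.87.
Capped: South Zone ($543,500), Hillcrest District ($1,679,000); remaining pool $6,760,700 reallocated over remaining residents 6,193.
Redistributed shares: Pioneer Precinct 926,826.14 → $926,800; Riverside Township 1,252,143.21 → $1,252,100; Central Borough 4,581,730.65 → $4,581,700.
Rounding difference +$100 applied to Central Borough → $4,581,800.

South Zone: $543,500 | Pioneer Precinct: $926,800 | Riverside Township: $1,252,100 | Hillcrest District: $1,679,000 | Central Borough: $4,581,800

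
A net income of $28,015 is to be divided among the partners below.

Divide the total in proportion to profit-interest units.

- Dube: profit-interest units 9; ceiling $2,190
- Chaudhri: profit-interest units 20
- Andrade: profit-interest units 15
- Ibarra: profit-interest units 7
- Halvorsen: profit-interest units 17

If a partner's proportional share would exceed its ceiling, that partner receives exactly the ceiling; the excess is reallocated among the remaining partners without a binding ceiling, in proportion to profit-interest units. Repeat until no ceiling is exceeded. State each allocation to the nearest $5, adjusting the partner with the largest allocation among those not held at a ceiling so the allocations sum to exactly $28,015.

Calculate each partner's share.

Dube: $2,190 | Chaudhri: $8,755 | Andrade: $6,565 | Ibarra: $3,065 | Halvorsen: $7,440

Combined profit-interest units = 68.
Unconstrained shares: Dube 3,707.87; Chaudhri 8,239.71; Andrade 6,179.78; Ibarra 2,883.90; Halvorsen 7,003.75.
Cap binds for Dube ($2,190); balance $25,825 reallocated over remaining profit-interest units 59.
Redistributed shares: Chaudhri 8,754.24 → $8,755; Andrade 6,565.68 → $6,565; Ibarra 3,063.98 → $3,065; Halvorsen 7,441.10 → $7,440.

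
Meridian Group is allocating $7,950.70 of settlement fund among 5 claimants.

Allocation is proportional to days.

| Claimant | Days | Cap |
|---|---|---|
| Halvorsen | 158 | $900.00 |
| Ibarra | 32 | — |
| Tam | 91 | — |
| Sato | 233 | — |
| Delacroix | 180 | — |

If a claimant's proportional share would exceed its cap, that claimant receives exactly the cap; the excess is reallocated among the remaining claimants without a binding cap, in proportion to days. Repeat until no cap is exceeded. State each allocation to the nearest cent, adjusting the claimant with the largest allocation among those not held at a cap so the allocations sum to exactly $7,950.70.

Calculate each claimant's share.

Combined days = 694.
Pro-rata shares before constraints: Halvorsen 1,810.1017; Ibarra 366.6029; Tam 1,042.5269; Sato 2,669.3272; Delacroix 2,062.1412.
Held at cap: Halvorsen ($900.00); balance $7,050.70 reallocated over remaining days 536.
Redistributed shares: Ibarra 420.9373 → $420.94; Tam 1,197.0405 → $1,197.04; Sato 3,064.9498 → $3,064.95; Delacroix 2,367.7724 → $2,367.77.

Halvorsen: $900.00 · Ibarra: $420.94 · Tam: $1,197.04 · Sato: $3,064.95 · Delacroix: $2,367.77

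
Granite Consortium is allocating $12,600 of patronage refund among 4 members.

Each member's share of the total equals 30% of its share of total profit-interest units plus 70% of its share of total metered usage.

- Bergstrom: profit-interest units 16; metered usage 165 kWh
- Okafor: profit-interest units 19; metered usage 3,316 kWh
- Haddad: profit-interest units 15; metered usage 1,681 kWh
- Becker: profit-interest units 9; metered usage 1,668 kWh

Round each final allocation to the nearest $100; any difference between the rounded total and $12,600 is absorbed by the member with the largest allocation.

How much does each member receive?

Bergstrom: $1,200 | Okafor: $5,600 | Haddad: $3,100 | Becker: $2,700

Profit-interest units total 59; metered usage total 6,830.
Blended shares (30% profit-interest units + 70% metered usage): Bergstrom 0.0983; Okafor 0.4365; Haddad 0.2486; Becker 0.2167.
Pro-rata amounts: Bergstrom 1,238.16; Okafor 5,499.44; Haddad 3,131.80; Becker 2,730.60.
After rounding ($100): Bergstrom $1,200; Okafor $5,500; Haddad $3,100; Becker $2,700. Sum = $12,500.
Difference $12,600 − $12,500 = +$100 applied to largest allocation (Okafor): Okafor becomes $5,600.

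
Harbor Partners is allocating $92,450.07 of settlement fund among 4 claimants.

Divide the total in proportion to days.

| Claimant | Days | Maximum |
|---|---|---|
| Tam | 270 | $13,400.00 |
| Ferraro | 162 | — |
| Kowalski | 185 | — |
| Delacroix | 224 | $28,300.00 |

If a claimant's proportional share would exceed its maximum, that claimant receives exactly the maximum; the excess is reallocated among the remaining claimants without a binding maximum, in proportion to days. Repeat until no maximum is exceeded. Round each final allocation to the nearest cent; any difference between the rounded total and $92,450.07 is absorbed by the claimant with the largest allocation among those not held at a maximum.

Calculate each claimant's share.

Tam: $13,400.00 · Ferraro: $23,693.12 · Kowalski: $27,056.95 · Delacroix: $28,300.00

Combined days = 841.
Proportional shares (ignoring caps): Tam 29,680.7597; Ferraro 17,808.4558; Kowalski 20,336.8168; Delacroix 24,624.0377.
Held at cap: Tam ($13,400.00); remaining pool $79,050.07 reallocated over remaining days 571.
Held at cap: Delacroix ($28,300.00); remaining pool $50,750.07 reallocated over remaining days 347.
Shares after redistribution: Ferraro 23,693.1163 → $23,693.12; Kowalski 27,056.9537 → $27,056.95.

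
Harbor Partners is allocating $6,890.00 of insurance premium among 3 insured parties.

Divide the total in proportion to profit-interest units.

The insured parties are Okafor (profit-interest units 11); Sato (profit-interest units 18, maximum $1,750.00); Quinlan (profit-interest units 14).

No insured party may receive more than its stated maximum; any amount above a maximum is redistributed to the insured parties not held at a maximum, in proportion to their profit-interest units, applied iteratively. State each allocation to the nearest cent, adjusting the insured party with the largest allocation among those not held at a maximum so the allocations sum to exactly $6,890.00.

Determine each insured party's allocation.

Profit-interest units total: 43.
Pro-rata shares before constraints: Okafor 1,762.5581; Sato 2,884.1860; Quinlan 2,243.2558.
Cap binds for Sato ($1,750.00); residual $5,140.00 reallocated over remaining profit-interest units 25.
Remaining shares: Okafor 2,261.6000 → $2,261.60; Quinlan 2,878.4000 → $2,878.40.

Okafor: $2,261.60 | Sato: $1,750.00 | Quinlan: $2,878.40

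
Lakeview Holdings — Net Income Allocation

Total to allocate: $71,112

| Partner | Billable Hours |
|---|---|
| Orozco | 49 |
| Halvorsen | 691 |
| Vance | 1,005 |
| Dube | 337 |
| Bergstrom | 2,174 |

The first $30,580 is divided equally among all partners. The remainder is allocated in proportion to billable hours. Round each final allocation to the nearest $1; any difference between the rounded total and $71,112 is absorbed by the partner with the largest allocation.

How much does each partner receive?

Orozco: $6,583; Halvorsen: $12,697; Vance: $15,687; Dube: $9,325; Bergstrom: $26,820

First tranche $30,580 split equally: $6,116 each.
Remainder $40,532 by billable hours (total 4,256): Orozco 466.65 → $467; Halvorsen 6,580.74 → $6,581; Vance 9,571.11 → $9,571; Dube 3,209.42 → $3,209; Bergstrom 20,704.08 → $20,704.
Totals: Orozco $6,116 + $467 = $6,583; Halvorsen $6,116 + $6,581 = $12,697; Vance $6,116 + $9,571 = $15,687; Dube $6,116 + $3,209 = $9,325; Bergstrom $6,116 + $20,704 = $26,820.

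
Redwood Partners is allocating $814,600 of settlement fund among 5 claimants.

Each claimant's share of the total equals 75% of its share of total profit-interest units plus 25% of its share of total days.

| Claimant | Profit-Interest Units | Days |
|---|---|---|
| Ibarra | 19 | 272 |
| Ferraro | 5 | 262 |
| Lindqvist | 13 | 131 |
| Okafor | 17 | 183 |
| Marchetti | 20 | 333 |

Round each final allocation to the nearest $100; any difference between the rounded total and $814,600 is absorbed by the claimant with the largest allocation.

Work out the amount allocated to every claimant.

Totals — profit-interest units 74, days 1,181.
Combined weights (75% profit-interest units + 25% days): Ibarra 0.2501; Ferraro 0.1061; Lindqvist 0.1595; Okafor 0.2110; Marchetti 0.2732.
Proportional shares: Ibarra 203,768.84; Ferraro 86,459.32; Lindqvist 129,918.51; Okafor 171,909.64; Marchetti 222,543.68.
After rounding ($100): Ibarra $203,800; Ferraro $86,500; Lindqvist $129,900; Okafor $171,900; Marchetti $222,500. Sum = $814,600.
Rounded total matches; no reconciliation needed.

Ibarra: $203,800; Ferraro: $86,500; Lindqvist: $129,900; Okafor: $171,900; Marchetti: $222,500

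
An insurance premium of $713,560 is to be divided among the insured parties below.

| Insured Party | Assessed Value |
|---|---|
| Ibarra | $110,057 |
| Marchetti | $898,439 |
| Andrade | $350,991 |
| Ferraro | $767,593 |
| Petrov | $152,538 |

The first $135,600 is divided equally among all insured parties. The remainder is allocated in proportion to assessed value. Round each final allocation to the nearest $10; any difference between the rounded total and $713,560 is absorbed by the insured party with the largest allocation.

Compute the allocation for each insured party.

Equal tier: $135,600 ÷ 5 = $27,120 apiece.
Remainder $577,960 by assessed value (total 2,279,618): Ibarra 27,903.16 → $27,900; Marchetti 227,784.57 → $227,780; Andrade 88,988.05 → $88,990; Ferraro 194,610.70 → $194,610; Petrov 38,673.52 → $38,670.
Rounding difference +$10 on remainder applied to Marchetti.
Totals: Ibarra $27,120 + $27,900 = $55,020; Marchetti $27,120 + $227,790 = $254,910; Andrade $27,120 + $88,990 = $116,110; Ferraro $27,120 + $194,610 = $221,730; Petrov $27,120 + $38,670 = $65,790.

Ibarra: $55,020 | Marchetti: $254,910 | Andrade: $116,110 | Ferraro: $221,730 | Petrov: $65,790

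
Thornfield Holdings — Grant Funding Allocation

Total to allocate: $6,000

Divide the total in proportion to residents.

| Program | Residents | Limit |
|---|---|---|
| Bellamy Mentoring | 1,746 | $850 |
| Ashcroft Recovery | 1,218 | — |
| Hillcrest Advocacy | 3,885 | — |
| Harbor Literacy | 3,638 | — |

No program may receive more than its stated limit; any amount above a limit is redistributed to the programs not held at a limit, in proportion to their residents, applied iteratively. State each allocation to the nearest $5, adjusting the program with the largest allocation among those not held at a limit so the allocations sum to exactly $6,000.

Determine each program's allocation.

Total residents = 10,487.
Proportional shares (ignoring caps): Bellamy Mentoring 998.95; Ashcroft Recovery 696.86; Hillcrest Advocacy 2,222.75; Harbor Literacy 2,081.43.
Cap binds for Bellamy Mentoring ($850); remaining pool $5,150 reallocated over remaining residents 8,741.
Redistributed shares: Ashcroft Recovery 717.62 → $720; Hillcrest Advocacy 2,288.95 → $2,290; Harbor Literacy 2,143.43 → $2,145.
Rounding difference −$5 applied to Hillcrest Advocacy → $2,285.

Bellamy Mentoring: $850; Ashcroft Recovery: $720; Hillcrest Advocacy: $2,285; Harbor Literacy: $2,145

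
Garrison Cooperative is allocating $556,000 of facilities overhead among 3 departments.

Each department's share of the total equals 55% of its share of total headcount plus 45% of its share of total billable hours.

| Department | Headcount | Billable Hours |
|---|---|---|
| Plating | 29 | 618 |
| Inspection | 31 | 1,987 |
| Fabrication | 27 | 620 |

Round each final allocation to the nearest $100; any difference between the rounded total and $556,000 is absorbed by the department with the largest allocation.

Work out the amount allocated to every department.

Headcount total 87; billable hours total 3,225.
Blended shares (55% headcount + 45% billable hours): Plating 0.2696; Inspection 0.4732; Fabrication 0.2572.
Raw shares: Plating 149,878.64; Inspection 263,117.45; Fabrication 143,003.91.
Rounded to nearest $100: Plating $149,900; Inspection $263,100; Fabrication $143,000. Sum = $556,000.
Rounded total matches; no reconciliation needed.

Plating: $149,900 | Inspection: $263,100 | Fabrication: $143,000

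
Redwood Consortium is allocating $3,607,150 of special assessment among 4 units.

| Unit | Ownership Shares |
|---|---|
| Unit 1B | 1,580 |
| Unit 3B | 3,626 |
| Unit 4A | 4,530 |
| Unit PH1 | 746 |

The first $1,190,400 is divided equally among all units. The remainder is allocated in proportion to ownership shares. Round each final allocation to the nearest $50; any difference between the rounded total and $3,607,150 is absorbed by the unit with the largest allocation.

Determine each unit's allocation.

Unit 1B: $661,900 · Unit 3B: $1,133,600 · Unit 4A: $1,342,050 · Unit PH1: $469,600

First tranche $1,190,400 split equally: $297,600 each.
Remainder $2,416,750 by ownership shares (total 10,482): Unit 1B 364,287.83 → $364,300; Unit 3B 836,017.51 → $836,000; Unit 4A 1,044,445.48 → $1,044,450; Unit PH1 171,999.19 → $172,000.
Totals: Unit 1B $297,600 + $364,300 = $661,900; Unit 3B $297,600 + $836,000 = $1,133,600; Unit 4A $297,600 + $1,044,450 = $1,342,050; Unit PH1 $297,600 + $172,000 = $469,600.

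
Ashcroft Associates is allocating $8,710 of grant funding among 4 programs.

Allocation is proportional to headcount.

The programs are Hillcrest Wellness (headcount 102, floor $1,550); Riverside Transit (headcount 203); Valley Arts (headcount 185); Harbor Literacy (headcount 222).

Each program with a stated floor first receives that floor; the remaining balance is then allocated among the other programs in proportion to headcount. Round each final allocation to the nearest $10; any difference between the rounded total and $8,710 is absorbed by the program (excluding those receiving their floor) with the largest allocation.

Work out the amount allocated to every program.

Fund the minimums — Hillcrest Wellness $1,550. Residual $7,160.
Residual split over remaining headcount 610: Riverside Transit 2,382.75 → $2,380; Valley Arts 2,171.48 → $2,170; Harbor Literacy 2,605.77 → $2,610.

Hillcrest Wellness: $1,550 · Riverside Transit: $2,380 · Valley Arts: $2,170 · Harbor Literacy: $2,610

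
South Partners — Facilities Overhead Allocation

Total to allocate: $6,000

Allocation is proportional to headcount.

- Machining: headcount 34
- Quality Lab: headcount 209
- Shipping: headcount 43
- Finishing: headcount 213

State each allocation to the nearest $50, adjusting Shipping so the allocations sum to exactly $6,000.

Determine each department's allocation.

Sum of headcount: 499.
Pro-rata amounts: Machining 34/499 × $6,000 = 408.82; Quality Lab 209/499 × $6,000 = 2,513.03; Shipping 43/499 × $6,000 = 517.03; Finishing 213/499 × $6,000 = 2,561.12.
After rounding ($50): Machining $400; Quality Lab $2,500; Shipping $500; Finishing $2,550. Sum = $5,950.
Difference $6,000 − $5,950 = +$50 applied to Shipping: Shipping becomes $550.

Machining: $400 | Quality Lab: $2,500 | Shipping: $550 | Finishing: $2,550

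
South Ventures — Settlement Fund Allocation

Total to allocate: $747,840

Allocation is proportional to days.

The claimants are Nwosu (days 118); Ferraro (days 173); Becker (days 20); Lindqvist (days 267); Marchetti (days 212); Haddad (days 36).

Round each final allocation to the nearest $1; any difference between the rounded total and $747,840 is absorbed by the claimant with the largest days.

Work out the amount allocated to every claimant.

Total days = 826.
Raw shares: Nwosu 118/826 × $747,840 = 106,834.29; Ferraro 173/826 × $747,840 = 156,629.93; Becker 20/826 × $747,840 = 18,107.51; Lindqvist 267/826 × $747,840 = 241,735.21; Marchetti 212/826 × $747,840 = 191,939.56; Haddad 36/826 × $747,840 = 32,593.51.
At nearest $1: Nwosu $106,834; Ferraro $156,630; Becker $18,108; Lindqvist $241,735; Marchetti $191,940; Haddad $32,594. Sum = $747,841.
Difference $747,840 − $747,841 = −$1 applied to largest days (Lindqvist): Lindqvist becomes $241,734.

Nwosu: $106,834; Ferraro: $156,630; Becker: $18,108; Lindqvist: $241,734; Marchetti: $191,940; Haddad: $32,594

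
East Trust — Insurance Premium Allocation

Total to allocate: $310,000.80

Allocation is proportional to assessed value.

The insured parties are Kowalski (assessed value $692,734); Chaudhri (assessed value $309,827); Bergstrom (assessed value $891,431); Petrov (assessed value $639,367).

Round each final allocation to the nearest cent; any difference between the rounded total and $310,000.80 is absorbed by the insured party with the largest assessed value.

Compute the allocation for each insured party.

Kowalski: $84,768.13 | Chaudhri: $37,912.75 | Bergstrom: $109,082.18 | Petrov: $78,237.74

Combined assessed value = 692,734 + 309,827 + 891,431 + 639,367 = 2,533,359.
Raw shares: Kowalski 84,768.1257; Chaudhri 37,912.7545; Bergstrom 109,082.1803; Petrov 78,237.7395.
After rounding (cent): Kowalski $84,768.13; Chaudhri $37,912.75; Bergstrom $109,082.18; Petrov $78,237.74. Sum = $310,000.80.
Sum already equals the total — no adjustment.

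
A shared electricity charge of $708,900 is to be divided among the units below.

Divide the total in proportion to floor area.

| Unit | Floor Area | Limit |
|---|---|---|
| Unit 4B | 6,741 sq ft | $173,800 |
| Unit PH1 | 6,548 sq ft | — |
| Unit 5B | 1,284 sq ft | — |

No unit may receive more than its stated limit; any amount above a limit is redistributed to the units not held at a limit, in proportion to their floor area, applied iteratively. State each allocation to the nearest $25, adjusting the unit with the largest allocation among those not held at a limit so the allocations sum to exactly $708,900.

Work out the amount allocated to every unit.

Sum of floor area: 14,573.
Pro-rata shares before constraints: Unit 4B 327,914.29; Unit PH1 318,525.85; Unit 5B 62,459.86.
Capped: Unit 4B ($173,800); remaining pool $535,100 reallocated over remaining floor area 7,832.
Remaining shares: Unit PH1 447,374.21 → $447,375; Unit 5B 87,725.79 → $87,725.

Unit 4B: $173,800 · Unit PH1: $447,375 · Unit 5B: $87,725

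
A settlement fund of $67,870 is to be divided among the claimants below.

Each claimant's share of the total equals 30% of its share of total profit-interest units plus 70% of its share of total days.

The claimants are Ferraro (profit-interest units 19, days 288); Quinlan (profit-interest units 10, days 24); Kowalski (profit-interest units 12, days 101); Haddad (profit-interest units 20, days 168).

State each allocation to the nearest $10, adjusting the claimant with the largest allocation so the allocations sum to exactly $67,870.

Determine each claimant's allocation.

Totals — profit-interest units 61, days 581.
Combined weights (30% profit-interest units + 70% days): Ferraro 0.4404; Quinlan 0.0781; Kowalski 0.1807; Haddad 0.3008.
Raw shares: Ferraro 29,892.02; Quinlan 5,300.37; Kowalski 12,264.32; Haddad 20,413.28.
At nearest $10: Ferraro $29,890; Quinlan $5,300; Kowalski $12,260; Haddad $20,410. Sum = $67,860.
Difference $67,870 − $67,860 = +$10 applied to largest allocation (Ferraro): Ferraro becomes $29,900.

Ferraro: $29,900 | Quinlan: $5,300 | Kowalski: $12,260 | Haddad: $20,410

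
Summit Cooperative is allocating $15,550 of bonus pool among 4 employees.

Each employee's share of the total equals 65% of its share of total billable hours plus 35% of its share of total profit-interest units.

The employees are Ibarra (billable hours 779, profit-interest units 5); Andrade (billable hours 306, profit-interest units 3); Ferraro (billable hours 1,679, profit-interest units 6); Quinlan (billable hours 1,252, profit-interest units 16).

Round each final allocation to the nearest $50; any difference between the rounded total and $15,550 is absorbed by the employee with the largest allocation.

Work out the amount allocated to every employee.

Ibarra: $2,850 · Andrade: $1,300 · Ferraro: $5,300 · Quinlan: $6,100

Totals — billable hours 4,016, profit-interest units 30.
Combined weights (65% billable hours + 35% profit-interest units): Ibarra 0.1844; Andrade 0.0845; Ferraro 0.3418; Quinlan 0.3893.
Unrounded shares: Ibarra 2,867.68; Andrade 1,314.39; Ferraro 5,314.22; Quinlan 6,053.71.
At nearest $50: Ibarra $2,850; Andrade $1,300; Ferraro $5,300; Quinlan $6,050. Sum = $15,500.
Difference $15,550 − $15,500 = +$50 applied to largest allocation (Quinlan): Quinlan becomes $6,100.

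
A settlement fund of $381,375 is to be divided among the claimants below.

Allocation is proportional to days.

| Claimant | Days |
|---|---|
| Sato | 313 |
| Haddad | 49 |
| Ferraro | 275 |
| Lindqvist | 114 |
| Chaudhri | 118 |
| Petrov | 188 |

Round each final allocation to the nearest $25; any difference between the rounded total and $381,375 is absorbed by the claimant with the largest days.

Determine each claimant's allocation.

Sato: $112,950 | Haddad: $17,675 | Ferraro: $99,225 | Lindqvist: $41,125 | Chaudhri: $42,575 | Petrov: $67,825

Days total: 1,057.
Raw shares: Sato 313/1,057 × $381,375 = 112,933.18; Haddad 49/1,057 × $381,375 = 17,679.64; Ferraro 275/1,057 × $381,375 = 99,222.45; Lindqvist 114/1,057 × $381,375 = 41,132.21; Chaudhri 118/1,057 × $381,375 = 42,575.45; Petrov 188/1,057 × $381,375 = 67,832.07.
After rounding ($25): Sato $112,925; Haddad $17,675; Ferraro $99,225; Lindqvist $41,125; Chaudhri $42,575; Petrov $67,825. Sum = $381,350.
Difference $381,375 − $381,350 = +$25 applied to largest days (Sato): Sato becomes $112,950.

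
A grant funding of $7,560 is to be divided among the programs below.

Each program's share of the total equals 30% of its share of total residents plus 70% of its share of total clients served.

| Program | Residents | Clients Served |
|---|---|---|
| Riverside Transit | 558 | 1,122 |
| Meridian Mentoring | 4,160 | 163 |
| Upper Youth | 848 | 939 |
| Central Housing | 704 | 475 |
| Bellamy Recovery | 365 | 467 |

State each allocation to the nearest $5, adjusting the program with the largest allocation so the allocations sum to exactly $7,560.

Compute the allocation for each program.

Riverside Transit: $2,065 | Meridian Mentoring: $1,695 | Upper Youth: $1,860 | Central Housing: $1,035 | Bellamy Recovery: $905

Totals — residents 6,635, clients served 3,166.
Composite weights (30% residents + 70% clients served): Riverside Transit 0.2733; Meridian Mentoring 0.2241; Upper Youth 0.2460; Central Housing 0.1369; Bellamy Recovery 0.1198.
Pro-rata amounts: Riverside Transit 2,066.17; Meridian Mentoring 1,694.44; Upper Youth 1,859.41; Central Housing 1,034.61; Bellamy Recovery 905.36.
After rounding ($5): Riverside Transit $2,065; Meridian Mentoring $1,695; Upper Youth $1,860; Central Housing $1,035; Bellamy Recovery $905. Sum = $7,560.
No rounding difference to absorb.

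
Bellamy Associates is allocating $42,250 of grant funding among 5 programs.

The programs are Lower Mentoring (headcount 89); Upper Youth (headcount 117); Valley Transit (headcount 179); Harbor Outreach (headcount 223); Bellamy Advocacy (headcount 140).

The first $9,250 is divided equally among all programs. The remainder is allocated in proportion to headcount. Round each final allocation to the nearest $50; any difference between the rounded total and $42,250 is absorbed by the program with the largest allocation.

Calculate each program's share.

Lower Mentoring: $5,800 · Upper Youth: $7,000 · Valley Transit: $9,750 · Harbor Outreach: $11,650 · Bellamy Advocacy: $8,050

$9,250 shared equally gives $1,850 per program.
Remainder $33,000 by headcount (total 748): Lower Mentoring 3,926.47 → $3,950; Upper Youth 5,161.76 → $5,150; Valley Transit 7,897.06 → $7,900; Harbor Outreach 9,838.24 → $9,850; Bellamy Advocacy 6,176.47 → $6,200.
Rounding difference −$50 on remainder applied to Harbor Outreach.
Totals: Lower Mentoring $1,850 + $3,950 = $5,800; Upper Youth $1,850 + $5,150 = $7,000; Valley Transit $1,850 + $7,900 = $9,750; Harbor Outreach $1,850 + $9,800 = $11,650; Bellamy Advocacy $1,850 + $6,200 = $8,050.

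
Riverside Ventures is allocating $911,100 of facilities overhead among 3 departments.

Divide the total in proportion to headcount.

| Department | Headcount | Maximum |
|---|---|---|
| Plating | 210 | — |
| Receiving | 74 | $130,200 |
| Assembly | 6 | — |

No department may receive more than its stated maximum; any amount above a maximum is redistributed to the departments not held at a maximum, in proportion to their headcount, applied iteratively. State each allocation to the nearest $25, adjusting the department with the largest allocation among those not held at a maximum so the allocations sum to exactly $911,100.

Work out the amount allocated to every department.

Plating: $759,200 · Receiving: $130,200 · Assembly: $21,700

Total headcount = 290.
Proportional shares (ignoring caps): Plating 659,762.07; Receiving 232,487.59; Assembly 18,850.34.
Cap binds for Receiving ($130,200); residual $780,900 reallocated over remaining headcount 216.
Shares after redistribution: Plating 759,208.33 → $759,200; Assembly 21,691.67 → $21,700.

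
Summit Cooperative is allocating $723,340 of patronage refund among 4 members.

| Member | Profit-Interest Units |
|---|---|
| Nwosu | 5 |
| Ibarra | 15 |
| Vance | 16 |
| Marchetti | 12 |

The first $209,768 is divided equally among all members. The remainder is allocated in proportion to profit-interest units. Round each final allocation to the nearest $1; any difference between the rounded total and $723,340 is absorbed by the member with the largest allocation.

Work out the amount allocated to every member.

First tranche $209,768 split equally: $52,442 each.
Remainder $513,572 by profit-interest units (total 48): Nwosu 53,497.08 → $53,497; Ibarra 160,491.25 → $160,491; Vance 171,190.67 → $171,191; Marchetti 128,393.00 → $128,393.
Totals: Nwosu $52,442 + $53,497 = $105,939; Ibarra $52,442 + $160,491 = $212,933; Vance $52,442 + $171,191 = $223,633; Marchetti $52,442 + $128,393 = $180,835.

Nwosu: $105,939 · Ibarra: $212,933 · Vance: $223,633 · Marchetti: $180,835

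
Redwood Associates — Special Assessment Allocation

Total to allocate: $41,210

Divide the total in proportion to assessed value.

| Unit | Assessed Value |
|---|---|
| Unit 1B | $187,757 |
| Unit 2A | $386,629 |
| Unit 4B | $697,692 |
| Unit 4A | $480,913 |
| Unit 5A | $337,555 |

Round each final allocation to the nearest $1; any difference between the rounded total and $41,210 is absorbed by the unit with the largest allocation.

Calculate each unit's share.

Unit 1B: $3,701; Unit 2A: $7,621; Unit 4B: $13,754; Unit 4A: $9,480; Unit 5A: $6,654

Total assessed value = 2,090,546.
Pro-rata amounts: Unit 1B 187,757/2,090,546 × $41,210 = 3,701.17; Unit 2A 386,629/2,090,546 × $41,210 = 7,621.44; Unit 4B 697,692/2,090,546 × $41,210 = 13,753.29; Unit 4A 480,913/2,090,546 × $41,210 = 9,480.02; Unit 5A 337,555/2,090,546 × $41,210 = 6,654.07.
After rounding ($1): Unit 1B $3,701; Unit 2A $7,621; Unit 4B $13,753; Unit 4A $9,480; Unit 5A $6,654. Sum = $41,209.
Difference $41,210 − $41,209 = +$1 applied to largest allocation (Unit 4B): Unit 4B becomes $13,754.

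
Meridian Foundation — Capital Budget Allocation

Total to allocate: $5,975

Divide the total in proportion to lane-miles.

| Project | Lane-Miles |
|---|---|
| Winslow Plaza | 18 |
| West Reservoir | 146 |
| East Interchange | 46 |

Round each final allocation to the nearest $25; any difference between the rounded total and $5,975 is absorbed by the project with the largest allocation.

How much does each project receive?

Combined lane-miles = 210.
Unrounded shares: Winslow Plaza 18/210 × $5,975 = 512.14; West Reservoir 146/210 × $5,975 = 4,154.05; East Interchange 46/210 × $5,975 = 1,308.81.
After rounding ($25): Winslow Plaza $500; West Reservoir $4,150; East Interchange $1,300. Sum = $5,950.
Difference $5,975 − $5,950 = +$25 applied to largest allocation (West Reservoir): West Reservoir becomes $4,175.

Winslow Plaza: $500; West Reservoir: $4,175; East Interchange: $1,300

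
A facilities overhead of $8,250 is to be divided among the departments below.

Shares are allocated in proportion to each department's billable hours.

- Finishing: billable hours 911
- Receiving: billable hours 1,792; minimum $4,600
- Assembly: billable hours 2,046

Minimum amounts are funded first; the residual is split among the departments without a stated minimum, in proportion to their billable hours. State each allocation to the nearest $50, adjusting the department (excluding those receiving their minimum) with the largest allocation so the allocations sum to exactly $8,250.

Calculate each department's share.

Finishing: $1,100 | Receiving: $4,600 | Assembly: $2,550

Fund the minimums — Receiving $4,600. Remaining pool $3,650.
Remaining pool split over remaining billable hours 2,957: Finishing 1,124.50 → $1,100; Assembly 2,525.50 → $2,550.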